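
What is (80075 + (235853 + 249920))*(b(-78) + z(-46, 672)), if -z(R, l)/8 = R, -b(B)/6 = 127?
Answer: -222944112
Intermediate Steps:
b(B) = -762 (b(B) = -6*127 = -762)
z(R, l) = -8*R
(80075 + (235853 + 249920))*(b(-78) + z(-46, 672)) = (80075 + (235853 + 249920))*(-762 - 8*(-46)) = (80075 + 485773)*(-762 + 368) = 565848*(-394) = -222944112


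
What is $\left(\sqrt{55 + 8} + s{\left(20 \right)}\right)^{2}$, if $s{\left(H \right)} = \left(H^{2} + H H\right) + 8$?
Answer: $652927 + 4848 \sqrt{7} \approx 6.6575 \cdot 10^{5}$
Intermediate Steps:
$s{\left(H \right)} = 8 + 2 H^{2}$ ($s{\left(H \right)} = \left(H^{2} + H^{2}\right) + 8 = 2 H^{2} + 8 = 8 + 2 H^{2}$)
$\left(\sqrt{55 + 8} + s{\left(20 \right)}\right)^{2} = \left(\sqrt{55 + 8} + \left(8 + 2 \cdot 20^{2}\right)\right)^{2} = \left(\sqrt{63} + \left(8 + 2 \cdot 400\right)\right)^{2} = \left(3 \sqrt{7} + \left(8 + 800\right)\right)^{2} = \left(3 \sqrt{7} + 808\right)^{2} = \left(808 + 3 \sqrt{7}\right)^{2}$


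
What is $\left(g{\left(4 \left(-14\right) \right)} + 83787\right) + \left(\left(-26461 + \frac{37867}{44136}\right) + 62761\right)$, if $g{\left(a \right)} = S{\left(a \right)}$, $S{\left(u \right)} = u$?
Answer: $\frac{5297726083}{44136} \approx 1.2003 \cdot 10^{5}$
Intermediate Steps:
$g{\left(a \right)} = a$
$\left(g{\left(4 \left(-14\right) \right)} + 83787\right) + \left(\left(-26461 + \frac{37867}{44136}\right) + 62761\right) = \left(4 \left(-14\right) + 83787\right) + \left(\left(-26461 + \frac{37867}{44136}\right) + 62761\right) = \left(-56 + 83787\right) + \left(\left(-26461 + 37867 \cdot \frac{1}{44136}\right) + 62761\right) = 83731 + \left(\left(-26461 + \frac{37867}{44136}\right) + 62761\right) = 83731 + \left(- \frac{1167844829}{44136} + 62761\right) = 83731 + \frac{1602174667}{44136} = \frac{5297726083}{44136}$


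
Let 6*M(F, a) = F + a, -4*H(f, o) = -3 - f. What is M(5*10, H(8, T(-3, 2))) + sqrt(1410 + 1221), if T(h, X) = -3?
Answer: 211/24 + sqrt(2631) ≈ 60.085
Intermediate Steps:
H(f, o) = 3/4 + f/4 (H(f, o) = -(-3 - f)/4 = 3/4 + f/4)
M(F, a) = F/6 + a/6 (M(F, a) = (F + a)/6 = F/6 + a/6)
M(5*10, H(8, T(-3, 2))) + sqrt(1410 + 1221) = ((5*10)/6 + (3/4 + (1/4)*8)/6) + sqrt(1410 + 1221) = ((1/6)*50 + (3/4 + 2)/6) + sqrt(2631) = (25/3 + (1/6)*(11/4)) + sqrt(2631) = (25/3 + 11/24) + sqrt(2631) = 211/24 + sqrt(2631)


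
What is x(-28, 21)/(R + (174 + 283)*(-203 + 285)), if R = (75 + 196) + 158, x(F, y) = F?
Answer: -28/37903 ≈ -0.00073873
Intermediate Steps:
R = 429 (R = 271 + 158 = 429)
x(-28, 21)/(R + (174 + 283)*(-203 + 285)) = -28/(429 + (174 + 283)*(-203 + 285)) = -28/(429 + 457*82) = -28/(429 + 37474) = -28/37903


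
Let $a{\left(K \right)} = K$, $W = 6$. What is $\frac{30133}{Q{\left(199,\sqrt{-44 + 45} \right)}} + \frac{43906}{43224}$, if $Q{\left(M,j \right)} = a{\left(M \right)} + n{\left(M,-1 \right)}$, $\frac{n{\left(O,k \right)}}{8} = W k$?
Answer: $\frac{654549299}{3263412} \approx 200.57$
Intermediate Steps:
$n{\left(O,k \right)} = 48 k$ ($n{\left(O,k \right)} = 8 \cdot 6 k = 48 k$)
$Q{\left(M,j \right)} = -48 + M$ ($Q{\left(M,j \right)} = M + 48 \left(-1\right) = M - 48 = -48 + M$)
$\frac{30133}{Q{\left(199,\sqrt{-44 + 45} \right)}} + \frac{43906}{43224} = \frac{30133}{-48 + 199} + \frac{43906}{43224} = \frac{30133}{151} + 43906 \cdot \frac{1}{43224} = 30133 \cdot \frac{1}{151} + \frac{21953}{21612} = \frac{30133}{151} + \frac{21953}{21612} = \frac{654549299}{3263412}$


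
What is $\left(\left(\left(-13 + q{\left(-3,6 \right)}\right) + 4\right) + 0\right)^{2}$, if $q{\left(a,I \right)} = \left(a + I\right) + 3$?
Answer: $9$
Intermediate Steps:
$q{\left(a,I \right)} = 3 + I + a$ ($q{\left(a,I \right)} = \left(I + a\right) + 3 = 3 + I + a$)
$\left(\left(\left(-13 + q{\left(-3,6 \right)}\right) + 4\right) + 0\right)^{2} = \left(\left(\left(-13 + \left(3 + 6 - 3\right)\right) + 4\right) + 0\right)^{2} = \left(\left(\left(-13 + 6\right) + 4\right) + 0\right)^{2} = \left(\left(-7 + 4\right) + 0\right)^{2} = \left(-3 + 0\right)^{2} = \left(-3\right)^{2} = 9$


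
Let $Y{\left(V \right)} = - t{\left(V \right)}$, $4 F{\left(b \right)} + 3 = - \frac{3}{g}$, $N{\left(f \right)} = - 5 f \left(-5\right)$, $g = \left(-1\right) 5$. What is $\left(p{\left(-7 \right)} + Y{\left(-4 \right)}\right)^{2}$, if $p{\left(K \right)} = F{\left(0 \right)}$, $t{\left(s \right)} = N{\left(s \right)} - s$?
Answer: $\frac{227529}{25} \approx 9101.2$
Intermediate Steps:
$g = -5$
$N{\left(f \right)} = 25 f$
$F{\left(b \right)} = - \frac{3}{5}$ ($F{\left(b \right)} = - \frac{3}{4} + \frac{\left(-3\right) \frac{1}{-5}}{4} = - \frac{3}{4} + \frac{\left(-3\right) \left(- \frac{1}{5}\right)}{4} = - \frac{3}{4} + \frac{1}{4} \cdot \frac{3}{5} = - \frac{3}{4} + \frac{3}{20} = - \frac{3}{5}$)
$t{\left(s \right)} = 24 s$ ($t{\left(s \right)} = 25 s - s = 24 s$)
$p{\left(K \right)} = - \frac{3}{5}$
$Y{\left(V \right)} = - 24 V$
$\left(p{\left(-7 \right)} + Y{\left(-4 \right)}\right)^{2} = \left(- \frac{3}{5} - -96\right)^{2} = \left(- \frac{3}{5} + 96\right)^{2} = \left(\frac{477}{5}\right)^{2} = \frac{227529}{25}$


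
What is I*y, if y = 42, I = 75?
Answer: 3150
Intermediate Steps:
I*y = 75*42 = 3150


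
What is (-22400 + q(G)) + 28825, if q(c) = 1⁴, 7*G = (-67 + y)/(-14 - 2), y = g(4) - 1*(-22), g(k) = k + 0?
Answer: 6426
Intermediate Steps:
g(k) = k
y = 26 (y = 4 - 1*(-22) = 4 + 22 = 26)
G = 41/112 (G = ((-67 + 26)/(-14 - 2))/7 = (-41/(-16))/7 = (-41*(-1/16))/7 = (⅐)*(41/16) = 41/112 ≈ 0.36607)
q(c) = 1
(-22400 + q(G)) + 28825 = (-22400 + 1) + 28825 = -22399 + 28825 = 6426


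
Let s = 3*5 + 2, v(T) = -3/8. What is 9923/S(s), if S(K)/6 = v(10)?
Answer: -39692/9 ≈ -4410.2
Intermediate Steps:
v(T) = -3/8 (v(T) = -3*⅛ = -3/8)
s = 17 (s = 15 + 2 = 17)
S(K) = -9/4 (S(K) = 6*(-3/8) = -9/4)
9923/S(s) = 9923/(-9/4) = 9923*(-4/9) = -39692/9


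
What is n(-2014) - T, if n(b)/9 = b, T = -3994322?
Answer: 3976196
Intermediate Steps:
n(b) = 9*b
n(-2014) - T = 9*(-2014) - 1*(-3994322) = -18126 + 3994322 = 3976196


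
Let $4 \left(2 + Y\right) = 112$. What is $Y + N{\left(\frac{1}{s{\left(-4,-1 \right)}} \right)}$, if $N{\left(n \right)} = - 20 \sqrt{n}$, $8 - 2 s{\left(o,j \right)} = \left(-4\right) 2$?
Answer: $26 - 5 \sqrt{2} \approx 18.929$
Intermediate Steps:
$s{\left(o,j \right)} = 8$ ($s{\left(o,j \right)} = 4 - \frac{\left(-4\right) 2}{2} = 4 - -4 = 4 + 4 = 8$)
$Y = 26$ ($Y = -2 + \frac{1}{4} \cdot 112 = -2 + 28 = 26$)
$Y + N{\left(\frac{1}{s{\left(-4,-1 \right)}} \right)} = 26 - 20 \sqrt{\frac{1}{8}} = 26 - \frac{20}{2 \sqrt{2}} = 26 - 20 \frac{\sqrt{2}}{4} = 26 - 5 \sqrt{2}$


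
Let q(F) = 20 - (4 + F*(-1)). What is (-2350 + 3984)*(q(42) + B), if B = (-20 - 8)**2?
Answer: 1375828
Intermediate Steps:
B = 784 (B = (-28)**2 = 784)
q(F) = 16 + F (q(F) = 20 - (4 - F) = 20 + (-4 + F) = 16 + F)
(-2350 + 3984)*(q(42) + B) = (-2350 + 3984)*((16 + 42) + 784) = 1634*(58 + 784) = 1634*842 = 1375828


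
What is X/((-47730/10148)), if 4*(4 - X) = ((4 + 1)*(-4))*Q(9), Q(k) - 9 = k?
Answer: -11092/555 ≈ -19.986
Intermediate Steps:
Q(k) = 9 + k
X = 94 (X = 4 - (4 + 1)*(-4)*(9 + 9)/4 = 4 - 5*(-4)*18/4 = 4 - (-5)*18 = 4 - ¼*(-360) = 4 + 90 = 94)
X/((-47730/10148)) = 94/((-47730/10148)) = 94/((-47730*1/10148)) = 94/(-555/118) = 94*(-118/555) = -11092/555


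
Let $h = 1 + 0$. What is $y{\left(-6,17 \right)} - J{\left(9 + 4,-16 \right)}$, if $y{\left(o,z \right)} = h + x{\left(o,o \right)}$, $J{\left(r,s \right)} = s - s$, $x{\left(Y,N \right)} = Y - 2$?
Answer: $-7$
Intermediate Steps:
$h = 1$
$x{\left(Y,N \right)} = -2 + Y$
$J{\left(r,s \right)} = 0$
$y{\left(o,z \right)} = -1 + o$ ($y{\left(o,z \right)} = 1 + \left(-2 + o\right) = -1 + o$)
$y{\left(-6,17 \right)} - J{\left(9 + 4,-16 \right)} = \left(-1 - 6\right) - 0 = -7 + 0 = -7$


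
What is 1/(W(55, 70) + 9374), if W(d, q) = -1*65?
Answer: 1/9309 ≈ 0.00010742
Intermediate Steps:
W(d, q) = -65
1/(W(55, 70) + 9374) = 1/(-65 + 9374) = 1/9309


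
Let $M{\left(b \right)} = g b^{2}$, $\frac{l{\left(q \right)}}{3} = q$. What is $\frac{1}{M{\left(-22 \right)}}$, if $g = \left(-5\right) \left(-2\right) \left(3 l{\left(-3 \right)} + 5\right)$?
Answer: $- \frac{1}{106480} \approx -9.3914 \cdot 10^{-6}$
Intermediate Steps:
$l{\left(q \right)} = 3 q$
$g = -220$ ($g = \left(-5\right) \left(-2\right) \left(3 \cdot 3 \left(-3\right) + 5\right) = 10 \left(3 \left(-9\right) + 5\right) = 10 \left(-27 + 5\right) = 10 \left(-22\right) = -220$)
$M{\left(b \right)} = - 220 b^{2}$
$\frac{1}{M{\left(-22 \right)}} = \frac{1}{\left(-220\right) \left(-22\right)^{2}} = \frac{1}{\left(-220\right) 484} = \frac{1}{-106480} = - \frac{1}{106480}$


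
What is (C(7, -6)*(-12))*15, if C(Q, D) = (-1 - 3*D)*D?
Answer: 18360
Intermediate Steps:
C(Q, D) = D*(-1 - 3*D)
(C(7, -6)*(-12))*15 = (-1*(-6)*(1 + 3*(-6))*(-12))*15 = (-1*(-6)*(1 - 18)*(-12))*15 = (-1*(-6)*(-17)*(-12))*15 = -102*(-12)*15 = 1224*15 = 18360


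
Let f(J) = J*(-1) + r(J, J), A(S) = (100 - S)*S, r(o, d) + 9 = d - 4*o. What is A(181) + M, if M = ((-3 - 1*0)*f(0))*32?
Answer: -13797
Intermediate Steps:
r(o, d) = -9 + d - 4*o (r(o, d) = -9 + (d - 4*o) = -9 + d - 4*o)
A(S) = S*(100 - S)
f(J) = -9 - 4*J (f(J) = J*(-1) + (-9 + J - 4*J) = -J + (-9 - 3*J) = -9 - 4*J)
M = 864 (M = ((-3 - 1*0)*(-9 - 4*0))*32 = ((-3 + 0)*(-9 + 0))*32 = -3*(-9)*32 = 27*32 = 864)
A(181) + M = 181*(100 - 1*181) + 864 = 181*(100 - 181) + 864 = 181*(-81) + 864 = -14661 + 864 = -13797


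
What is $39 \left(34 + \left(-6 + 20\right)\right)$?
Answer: $1872$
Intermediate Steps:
$39 \left(34 + \left(-6 + 20\right)\right) = 39 \left(34 + 14\right) = 39 \cdot 48 = 1872$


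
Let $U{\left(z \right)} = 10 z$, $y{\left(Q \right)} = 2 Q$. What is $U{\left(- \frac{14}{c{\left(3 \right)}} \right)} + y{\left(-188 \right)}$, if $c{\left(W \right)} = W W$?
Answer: $- \frac{3524}{9} \approx -391.56$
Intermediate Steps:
$c{\left(W \right)} = W^{2}$
$U{\left(- \frac{14}{c{\left(3 \right)}} \right)} + y{\left(-188 \right)} = 10 \left(- \frac{14}{3^{2}}\right) + 2 \left(-188\right) = 10 \left(- \frac{14}{9}\right) - 376 = - \frac{140}{9} - 376 = - \frac{3524}{9}$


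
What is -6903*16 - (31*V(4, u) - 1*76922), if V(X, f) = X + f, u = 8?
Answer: -33898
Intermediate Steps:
-6903*16 - (31*V(4, u) - 1*76922) = -6903*16 - (31*(4 + 8) - 1*76922) = -110448 - (31*12 - 76922) = -110448 - (372 - 76922) = -110448 - 1*(-76550) = -110448 + 76550 = -33898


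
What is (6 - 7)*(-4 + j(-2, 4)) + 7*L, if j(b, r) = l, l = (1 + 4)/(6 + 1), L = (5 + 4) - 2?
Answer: 366/7 ≈ 52.286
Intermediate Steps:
L = 7 (L = 9 - 2 = 7)
l = 5/7 ≈ 0.71429
j(b, r) = 5/7
(6 - 7)*(-4 + j(-2, 4)) + 7*L = (6 - 7)*(-4 + 5/7) + 7*7 = -1*(-23/7) + 49 = 23/7 + 49 = 366/7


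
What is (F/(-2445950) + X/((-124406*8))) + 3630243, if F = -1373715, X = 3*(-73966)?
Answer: 441859995044500011/121716342280 ≈ 3.6302e+6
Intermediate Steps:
X = -221898
(F/(-2445950) + X/((-124406*8))) + 3630243 = (-1373715/(-2445950) - 221898/((-124406*8))) + 3630243 = (-1373715*(-1/2445950) - 221898/(-995248)) + 3630243 = (274743/489190 - 221898*(-1/995248)) + 3630243 = (274743/489190 + 110949/497624) + 3630243 = 95496925971/121716342280 + 3630243 = 441859995044500011/121716342280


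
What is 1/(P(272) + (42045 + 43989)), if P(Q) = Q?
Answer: 1/86306 ≈ 1.1587e-5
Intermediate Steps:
1/(P(272) + (42045 + 43989)) = 1/(272 + (42045 + 43989)) = 1/(272 + 86034) = 1/86306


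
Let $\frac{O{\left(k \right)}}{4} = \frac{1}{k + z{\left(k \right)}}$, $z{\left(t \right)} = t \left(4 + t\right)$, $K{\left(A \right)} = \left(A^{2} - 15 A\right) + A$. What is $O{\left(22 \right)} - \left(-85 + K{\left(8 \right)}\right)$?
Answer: $\frac{39503}{297} \approx 133.01$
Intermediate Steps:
$K{\left(A \right)} = A^{2} - 14 A$
$O{\left(k \right)} = \frac{4}{k + k \left(4 + k\right)}$
$O{\left(22 \right)} - \left(-85 + K{\left(8 \right)}\right) = \frac{4}{22 \left(5 + 22\right)} - \left(-85 + 8 \left(-14 + 8\right)\right) = 4 \cdot \frac{1}{22} \cdot \frac{1}{27} - \left(-85 + 8 \left(-6\right)\right) = 4 \cdot \frac{1}{22} \cdot \frac{1}{27} - \left(-85 - 48\right) = \frac{2}{297} - -133 = \frac{2}{297} + 133 = \frac{39503}{297}$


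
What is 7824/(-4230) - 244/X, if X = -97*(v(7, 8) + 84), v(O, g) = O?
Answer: -11338388/6223035 ≈ -1.8220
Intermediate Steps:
X = -8827 (X = -97*(7 + 84) = -97*91 = -8827)
7824/(-4230) - 244/X = 7824/(-4230) - 244/(-8827) = 7824*(-1/4230) - 244*(-1/8827) = -1304/705 + 244/8827 = -11338388/6223035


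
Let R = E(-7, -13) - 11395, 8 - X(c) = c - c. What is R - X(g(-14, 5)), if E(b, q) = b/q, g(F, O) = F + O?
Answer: -148232/13 ≈ -11402.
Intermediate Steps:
X(c) = 8 (X(c) = 8 - (c - c) = 8 - 1*0 = 8 + 0 = 8)
R = -148128/13 (R = -7/(-13) - 11395 = -7*(-1/13) - 11395 = 7/13 - 11395 = -148128/13 ≈ -11394.)
R - X(g(-14, 5)) = -148128/13 - 1*8 = -148128/13 - 8 = -148232/13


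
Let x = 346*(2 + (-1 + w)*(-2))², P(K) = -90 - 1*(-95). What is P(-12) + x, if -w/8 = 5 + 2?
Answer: 4655781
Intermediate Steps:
w = -56 (w = -8*(5 + 2) = -8*7 = -56)
P(K) = 5 (P(K) = -90 + 95 = 5)
x = 4655776 (x = 346*(2 + (-1 - 56)*(-2))² = 346*(2 - 57*(-2))² = 346*(2 + 114)² = 346*116² = 346*13456 = 4655776)
P(-12) + x = 5 + 4655776 = 4655781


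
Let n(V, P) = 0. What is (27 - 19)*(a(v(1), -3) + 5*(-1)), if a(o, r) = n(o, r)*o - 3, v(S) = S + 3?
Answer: -64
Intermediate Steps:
v(S) = 3 + S
a(o, r) = -3 (a(o, r) = 0*o - 3 = 0 - 3 = -3)
(27 - 19)*(a(v(1), -3) + 5*(-1)) = (27 - 19)*(-3 + 5*(-1)) = 8*(-3 - 5) = 8*(-8) = -64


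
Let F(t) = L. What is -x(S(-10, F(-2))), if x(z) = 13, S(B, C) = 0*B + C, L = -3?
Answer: -13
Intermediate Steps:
F(t) = -3
S(B, C) = C (S(B, C) = 0 + C = C)
-x(S(-10, F(-2))) = -1*13 = -13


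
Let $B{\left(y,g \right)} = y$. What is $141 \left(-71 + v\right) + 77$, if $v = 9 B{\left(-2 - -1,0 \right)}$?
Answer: $-11203$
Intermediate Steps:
$v = -9$ ($v = 9 \left(-2 - -1\right) = 9 \left(-2 + 1\right) = 9 \left(-1\right) = -9$)
$141 \left(-71 + v\right) + 77 = 141 \left(-71 - 9\right) + 77 = 141 \left(-80\right) + 77 = -11280 + 77 = -11203$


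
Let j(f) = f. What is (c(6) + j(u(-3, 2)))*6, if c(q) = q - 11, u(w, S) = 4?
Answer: -6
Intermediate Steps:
c(q) = -11 + q
(c(6) + j(u(-3, 2)))*6 = ((-11 + 6) + 4)*6 = (-5 + 4)*6 = -1*6 = -6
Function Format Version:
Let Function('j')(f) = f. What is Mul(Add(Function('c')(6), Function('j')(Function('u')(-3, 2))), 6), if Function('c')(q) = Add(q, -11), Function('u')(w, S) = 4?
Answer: -6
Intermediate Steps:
Function('c')(q) = Add(-11, q)
Mul(Add(Function('c')(6), Function('j')(Function('u')(-3, 2))), 6) = Mul(Add(Add(-11, 6), 4), 6) = Mul(Add(-5, 4), 6) = Mul(-1, 6) = -6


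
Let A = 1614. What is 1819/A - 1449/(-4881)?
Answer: 3739075/2625978 ≈ 1.4239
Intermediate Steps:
1819/A - 1449/(-4881) = 1819/1614 - 1449/(-4881) = 1819*(1/1614) - 1449*(-1/4881) = 1819/1614 + 483/1627 = 3739075/2625978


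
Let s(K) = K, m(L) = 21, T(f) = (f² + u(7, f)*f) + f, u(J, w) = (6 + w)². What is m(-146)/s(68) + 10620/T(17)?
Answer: 53967/37196 ≈ 1.4509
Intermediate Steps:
T(f) = f + f² + f*(6 + f)² (T(f) = (f² + (6 + f)²*f) + f = (f² + f*(6 + f)²) + f = f + f² + f*(6 + f)²)
m(-146)/s(68) + 10620/T(17) = 21/68 + 10620/((17*(1 + 17 + (6 + 17)²))) = 21*(1/68) + 10620/((17*(1 + 17 + 23²))) = 21/68 + 10620/((17*(1 + 17 + 529))) = 21/68 + 10620/((17*547)) = 21/68 + 10620/9299 = 53967/37196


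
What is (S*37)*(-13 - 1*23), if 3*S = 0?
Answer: 0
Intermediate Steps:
S = 0 (S = (1/3)*0 = 0)
(S*37)*(-13 - 1*23) = (0*37)*(-13 - 1*23) = 0*(-13 - 23) = 0*(-36) = 0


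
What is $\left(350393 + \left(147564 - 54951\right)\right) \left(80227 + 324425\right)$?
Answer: $179263263912$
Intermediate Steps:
$\left(350393 + \left(147564 - 54951\right)\right) \left(80227 + 324425\right) = \left(350393 + 92613\right) 404652 = 443006 \cdot 404652 = 179263263912$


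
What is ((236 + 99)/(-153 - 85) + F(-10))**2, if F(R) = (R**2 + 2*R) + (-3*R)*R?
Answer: 2776763025/56644 ≈ 49021.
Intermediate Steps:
F(R) = -2*R**2 + 2*R (F(R) = (R**2 + 2*R) - 3*R**2 = -2*R**2 + 2*R)
((236 + 99)/(-153 - 85) + F(-10))**2 = ((236 + 99)/(-153 - 85) + 2*(-10)*(1 - 1*(-10)))**2 = (335/(-238) + 2*(-10)*(1 + 10))**2 = (335*(-1/238) + 2*(-10)*11)**2 = (-335/238 - 220)**2 = (-52695/238)**2 = 2776763025/56644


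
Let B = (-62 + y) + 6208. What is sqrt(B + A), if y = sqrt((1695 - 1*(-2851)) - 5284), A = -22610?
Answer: sqrt(-16464 + 3*I*sqrt(82)) ≈ 0.106 + 128.31*I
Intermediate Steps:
y = 3*I*sqrt(82) (y = sqrt((1695 + 2851) - 5284) = sqrt(4546 - 5284) = sqrt(-738) = 3*I*sqrt(82) ≈ 27.166*I)
B = 6146 + 3*I*sqrt(82) (B = (-62 + 3*I*sqrt(82)) + 6208 = 6146 + 3*I*sqrt(82) ≈ 6146.0 + 27.166*I)
sqrt(B + A) = sqrt((6146 + 3*I*sqrt(82)) - 22610) = sqrt(-16464 + 3*I*sqrt(82))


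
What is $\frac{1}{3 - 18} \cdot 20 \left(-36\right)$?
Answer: $48$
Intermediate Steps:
$\frac{1}{3 - 18} \cdot 20 \left(-36\right) = \frac{1}{-15} \cdot 20 \left(-36\right) = \left(- \frac{1}{15}\right) 20 \left(-36\right) = \left(- \frac{4}{3}\right) \left(-36\right) = 48$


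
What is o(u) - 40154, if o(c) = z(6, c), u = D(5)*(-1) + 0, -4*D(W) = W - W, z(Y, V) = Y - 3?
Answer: -40151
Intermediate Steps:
z(Y, V) = -3 + Y
D(W) = 0 (D(W) = -(W - W)/4 = -¼*0 = 0)
u = 0 (u = 0*(-1) + 0 = 0 + 0 = 0)
o(c) = 3 (o(c) = -3 + 6 = 3)
o(u) - 40154 = 3 - 40154 = -40151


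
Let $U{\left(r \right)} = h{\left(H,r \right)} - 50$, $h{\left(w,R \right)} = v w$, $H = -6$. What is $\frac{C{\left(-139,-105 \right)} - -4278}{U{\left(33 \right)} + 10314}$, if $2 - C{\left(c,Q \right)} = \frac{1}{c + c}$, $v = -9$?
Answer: $\frac{1189841}{2868404} \approx 0.41481$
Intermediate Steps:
$h{\left(w,R \right)} = - 9 w$
$C{\left(c,Q \right)} = 2 - \frac{1}{2 c}$ ($C{\left(c,Q \right)} = 2 - \frac{1}{c + c} = 2 - \frac{1}{2 c}$)
$U{\left(r \right)} = 4$ ($U{\left(r \right)} = \left(-9\right) \left(-6\right) - 50 = 54 - 50 = 4$)
$\frac{C{\left(-139,-105 \right)} - -4278}{U{\left(33 \right)} + 10314} = \frac{\left(2 - \frac{1}{2 \left(-139\right)}\right) - -4278}{4 + 10314} = \frac{\left(2 - - \frac{1}{278}\right) + \left(-29 + 4307\right)}{10318} = \left(\left(2 + \frac{1}{278}\right) + 4278\right) \frac{1}{10318} = \left(\frac{557}{278} + 4278\right) \frac{1}{10318} = \frac{1189841}{278} \cdot \frac{1}{10318} = \frac{1189841}{2868404}$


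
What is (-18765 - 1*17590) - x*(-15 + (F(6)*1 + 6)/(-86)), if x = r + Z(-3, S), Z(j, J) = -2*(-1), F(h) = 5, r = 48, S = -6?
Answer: -1530740/43 ≈ -35599.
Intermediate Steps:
Z(j, J) = 2
x = 50 (x = 48 + 2 = 50)
(-18765 - 1*17590) - x*(-15 + (F(6)*1 + 6)/(-86)) = (-18765 - 1*17590) - 50*(-15 + (5*1 + 6)/(-86)) = (-18765 - 17590) - 50*(-15 + (5 + 6)*(-1/86)) = -36355 - 50*(-15 + 11*(-1/86)) = -36355 - 50*(-15 - 11/86) = -36355 - 50*(-1301)/86 = -36355 - 1*(-32525/43) = -36355 + 32525/43 = -1530740/43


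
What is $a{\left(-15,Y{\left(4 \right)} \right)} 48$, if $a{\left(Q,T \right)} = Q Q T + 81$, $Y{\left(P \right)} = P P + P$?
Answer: $219888$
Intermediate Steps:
$Y{\left(P \right)} = P + P^{2}$ ($Y{\left(P \right)} = P^{2} + P = P + P^{2}$)
$a{\left(Q,T \right)} = 81 + T Q^{2}$ ($a{\left(Q,T \right)} = Q^{2} T + 81 = T Q^{2} + 81 = 81 + T Q^{2}$)
$a{\left(-15,Y{\left(4 \right)} \right)} 48 = \left(81 + 4 \left(1 + 4\right) \left(-15\right)^{2}\right) 48 = \left(81 + 4 \cdot 5 \cdot 225\right) 48 = \left(81 + 20 \cdot 225\right) 48 = \left(81 + 4500\right) 48 = 4581 \cdot 48 = 219888$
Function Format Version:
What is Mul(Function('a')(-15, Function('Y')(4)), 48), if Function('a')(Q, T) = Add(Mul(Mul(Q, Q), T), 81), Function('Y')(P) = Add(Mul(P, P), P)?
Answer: 219888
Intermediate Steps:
Function('Y')(P) = Add(P, Pow(P, 2)) (Function('Y')(P) = Add(Pow(P, 2), P) = Add(P, Pow(P, 2)))
Function('a')(Q, T) = Add(81, Mul(T, Pow(Q, 2))) (Function('a')(Q, T) = Add(Mul(Pow(Q, 2), T), 81) = Add(Mul(T, Pow(Q, 2)), 81) = Add(81, Mul(T, Pow(Q, 2))))
Mul(Function('a')(-15, Function('Y')(4)), 48) = Mul(Add(81, Mul(Mul(4, Add(1, 4)), Pow(-15, 2))), 48) = Mul(Add(81, Mul(Mul(4, 5), 225)), 48) = Mul(Add(81, Mul(20, 225)), 48) = Mul(Add(81, 4500), 48) = Mul(4581, 48) = 219888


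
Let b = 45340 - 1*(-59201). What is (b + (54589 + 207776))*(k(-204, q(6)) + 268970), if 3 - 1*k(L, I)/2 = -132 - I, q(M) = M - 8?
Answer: 98784303816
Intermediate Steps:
q(M) = -8 + M
b = 104541 (b = 45340 + 59201 = 104541)
k(L, I) = 270 + 2*I (k(L, I) = 6 - 2*(-132 - I) = 6 + (264 + 2*I) = 270 + 2*I)
(b + (54589 + 207776))*(k(-204, q(6)) + 268970) = (104541 + (54589 + 207776))*((270 + 2*(-8 + 6)) + 268970) = (104541 + 262365)*((270 + 2*(-2)) + 268970) = 366906*((270 - 4) + 268970) = 366906*(266 + 268970) = 366906*269236 = 98784303816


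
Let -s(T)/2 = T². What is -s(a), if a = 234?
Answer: 109512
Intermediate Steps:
s(T) = -2*T²
-s(a) = -(-2)*234² = -(-2)*54756 = -1*(-109512) = 109512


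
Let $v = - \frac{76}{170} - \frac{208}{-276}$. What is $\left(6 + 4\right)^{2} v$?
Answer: $\frac{35960}{1173} \approx 30.656$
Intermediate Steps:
$v = \frac{1798}{5865}$ ($v = \left(-76\right) \frac{1}{170} - - \frac{52}{69} = - \frac{38}{85} + \frac{52}{69} = \frac{1798}{5865} \approx 0.30656$)
$\left(6 + 4\right)^{2} v = \left(6 + 4\right)^{2} \cdot \frac{1798}{5865} = 10^{2} \cdot \frac{1798}{5865} = 100 \cdot \frac{1798}{5865} = \frac{35960}{1173}$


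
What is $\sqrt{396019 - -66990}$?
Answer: $\sqrt{463009} \approx 680.45$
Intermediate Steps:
$\sqrt{396019 - -66990} = \sqrt{396019 + 66990} = \sqrt{463009}$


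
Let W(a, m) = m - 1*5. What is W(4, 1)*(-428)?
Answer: 1712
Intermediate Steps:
W(a, m) = -5 + m (W(a, m) = m - 5 = -5 + m)
W(4, 1)*(-428) = (-5 + 1)*(-428) = -4*(-428) = 1712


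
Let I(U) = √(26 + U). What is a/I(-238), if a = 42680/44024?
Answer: -5335*I*√53/583318 ≈ -0.066584*I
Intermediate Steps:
a = 5335/5503 (a = 42680*(1/44024) = 5335/5503 ≈ 0.96947)
a/I(-238) = 5335/(5503*(√(26 - 238))) = 5335/(5503*(√(-212))) = 5335/(5503*((2*I*√53))) = 5335*(-I*√53/106)/5503 = -5335*I*√53/583318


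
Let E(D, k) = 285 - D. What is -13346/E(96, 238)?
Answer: -13346/189 ≈ -70.614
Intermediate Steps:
-13346/E(96, 238) = -13346/(285 - 1*96) = -13346/(285 - 96) = -13346/189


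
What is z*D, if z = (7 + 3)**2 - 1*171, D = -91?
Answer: 6461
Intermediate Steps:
z = -71 (z = 10**2 - 171 = 100 - 171 = -71)
z*D = -71*(-91) = 6461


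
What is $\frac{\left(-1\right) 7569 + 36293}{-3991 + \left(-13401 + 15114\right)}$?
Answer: $- \frac{14362}{1139} \approx -12.609$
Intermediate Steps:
$\frac{\left(-1\right) 7569 + 36293}{-3991 + \left(-13401 + 15114\right)} = \frac{-7569 + 36293}{-3991 + 1713} = \frac{28724}{-2278} = 28724 \left(- \frac{1}{2278}\right) = - \frac{14362}{1139}$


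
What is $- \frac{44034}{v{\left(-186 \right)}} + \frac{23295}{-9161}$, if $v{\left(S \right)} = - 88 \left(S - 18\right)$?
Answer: $- \frac{136931219}{27409712} \approx -4.9957$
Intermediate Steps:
$v{\left(S \right)} = 1584 - 88 S$ ($v{\left(S \right)} = - 88 \left(-18 + S\right) = 1584 - 88 S$)
$- \frac{44034}{v{\left(-186 \right)}} + \frac{23295}{-9161} = - \frac{44034}{1584 - -16368} + \frac{23295}{-9161} = - \frac{44034}{1584 + 16368} + 23295 \left(- \frac{1}{9161}\right) = - \frac{44034}{17952} - \frac{23295}{9161} = \left(-44034\right) \frac{1}{17952} - \frac{23295}{9161} = - \frac{7339}{2992} - \frac{23295}{9161} = - \frac{136931219}{27409712}$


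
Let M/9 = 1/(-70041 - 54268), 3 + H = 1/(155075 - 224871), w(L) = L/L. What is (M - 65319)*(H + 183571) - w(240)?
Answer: -26008159474398039406/2169067741 ≈ -1.1990e+10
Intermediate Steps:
w(L) = 1
H = -209389/69796 (H = -3 + 1/(155075 - 224871) = -3 + 1/(-69796) = -3 - 1/69796 = -209389/69796 ≈ -3.0000)
M = -9/124309 (M = 9/(-70041 - 54268) = 9/(-124309) = 9*(-1/124309) = -9/124309 ≈ -7.2400e-5)
(M - 65319)*(H + 183571) - w(240) = (-9/124309 - 65319)*(-209389/69796 + 183571) - 1*1 = -8119739580/124309*12812312127/69796 - 1 = -26008159472228971665/2169067741 - 1 = -26008159474398039406/2169067741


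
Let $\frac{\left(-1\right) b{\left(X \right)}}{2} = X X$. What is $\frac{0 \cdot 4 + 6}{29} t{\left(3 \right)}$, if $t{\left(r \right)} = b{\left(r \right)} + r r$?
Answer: $- \frac{54}{29} \approx -1.8621$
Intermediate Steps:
$b{\left(X \right)} = - 2 X^{2}$ ($b{\left(X \right)} = - 2 X X = - 2 X^{2}$)
$t{\left(r \right)} = - r^{2}$ ($t{\left(r \right)} = - 2 r^{2} + r r = - 2 r^{2} + r^{2} = - r^{2}$)
$\frac{0 \cdot 4 + 6}{29} t{\left(3 \right)} = \frac{0 \cdot 4 + 6}{29} \left(- 3^{2}\right) = \left(0 + 6\right) \frac{1}{29} \left(\left(-1\right) 9\right) = 6 \cdot \frac{1}{29} \left(-9\right) = \frac{6}{29} \left(-9\right) = - \frac{54}{29}$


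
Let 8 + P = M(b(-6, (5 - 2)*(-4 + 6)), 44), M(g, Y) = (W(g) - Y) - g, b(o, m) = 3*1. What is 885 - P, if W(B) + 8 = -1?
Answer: 949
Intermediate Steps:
W(B) = -9 (W(B) = -8 - 1 = -9)
b(o, m) = 3
M(g, Y) = -9 - Y - g (M(g, Y) = (-9 - Y) - g = -9 - Y - g)
P = -64 (P = -8 + (-9 - 1*44 - 1*3) = -8 + (-9 - 44 - 3) = -8 - 56 = -64)
885 - P = 885 - 1*(-64) = 885 + 64 = 949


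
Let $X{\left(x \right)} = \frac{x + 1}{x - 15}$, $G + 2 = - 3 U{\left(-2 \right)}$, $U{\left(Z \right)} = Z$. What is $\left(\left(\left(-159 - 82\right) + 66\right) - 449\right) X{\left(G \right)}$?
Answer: $\frac{3120}{11} \approx 283.64$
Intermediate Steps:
$G = 4$ ($G = -2 - -6 = -2 + 6 = 4$)
$X{\left(x \right)} = \frac{1 + x}{-15 + x}$
$\left(\left(\left(-159 - 82\right) + 66\right) - 449\right) X{\left(G \right)} = \left(\left(\left(-159 - 82\right) + 66\right) - 449\right) \frac{1 + 4}{-15 + 4} = \left(\left(-241 + 66\right) - 449\right) \frac{1}{-11} \cdot 5 = \left(-175 - 449\right) \left(\left(- \frac{1}{11}\right) 5\right) = \left(-624\right) \left(- \frac{5}{11}\right) = \frac{3120}{11}$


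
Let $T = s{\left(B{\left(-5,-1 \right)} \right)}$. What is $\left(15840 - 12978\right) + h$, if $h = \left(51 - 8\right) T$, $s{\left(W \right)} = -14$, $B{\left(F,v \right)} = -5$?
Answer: $2260$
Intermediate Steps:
$T = -14$
$h = -602$ ($h = \left(51 - 8\right) \left(-14\right) = 43 \left(-14\right) = -602$)
$\left(15840 - 12978\right) + h = \left(15840 - 12978\right) - 602 = 2862 - 602 = 2260$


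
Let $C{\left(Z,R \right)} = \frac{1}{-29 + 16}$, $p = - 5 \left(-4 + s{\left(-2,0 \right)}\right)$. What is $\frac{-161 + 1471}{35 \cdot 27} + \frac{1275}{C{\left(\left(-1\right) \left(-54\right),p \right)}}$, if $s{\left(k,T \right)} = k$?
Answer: $- \frac{3132413}{189} \approx -16574.0$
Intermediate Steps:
$p = 30$ ($p = - 5 \left(-4 - 2\right) = \left(-5\right) \left(-6\right) = 30$)
$C{\left(Z,R \right)} = - \frac{1}{13}$ ($C{\left(Z,R \right)} = \frac{1}{-13} = - \frac{1}{13}$)
$\frac{-161 + 1471}{35 \cdot 27} + \frac{1275}{C{\left(\left(-1\right) \left(-54\right),p \right)}} = \frac{-161 + 1471}{35 \cdot 27} + \frac{1275}{- \frac{1}{13}} = \frac{1310}{945} + 1275 \left(-13\right) = 1310 \cdot \frac{1}{945} - 16575 = \frac{262}{189} - 16575 = - \frac{3132413}{189}$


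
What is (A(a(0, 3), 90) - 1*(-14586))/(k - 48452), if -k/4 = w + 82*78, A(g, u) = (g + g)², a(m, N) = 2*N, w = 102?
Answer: -7365/37222 ≈ -0.19787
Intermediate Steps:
A(g, u) = 4*g² (A(g, u) = (2*g)² = 4*g²)
k = -25992 (k = -4*(102 + 82*78) = -4*(102 + 6396) = -4*6498 = -25992)
(A(a(0, 3), 90) - 1*(-14586))/(k - 48452) = (4*(2*3)² - 1*(-14586))/(-25992 - 48452) = (4*6² + 14586)/(-74444) = (4*36 + 14586)*(-1/74444) = (144 + 14586)*(-1/74444) = 14730*(-1/74444) = -7365/37222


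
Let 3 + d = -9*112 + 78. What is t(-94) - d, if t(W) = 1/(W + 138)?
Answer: 41053/44 ≈ 933.02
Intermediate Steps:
t(W) = 1/(138 + W)
d = -933 (d = -3 + (-9*112 + 78) = -3 + (-1008 + 78) = -3 - 930 = -933)
t(-94) - d = 1/(138 - 94) - 1*(-933) = 1/44 + 933 = 41053/44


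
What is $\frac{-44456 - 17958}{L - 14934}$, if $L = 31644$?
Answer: $- \frac{31207}{8355} \approx -3.7351$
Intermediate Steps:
$\frac{-44456 - 17958}{L - 14934} = \frac{-44456 - 17958}{31644 - 14934} = - \frac{62414}{16710} = \left(-62414\right) \frac{1}{16710} = - \frac{31207}{8355}$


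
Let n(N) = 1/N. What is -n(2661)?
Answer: -1/2661 ≈ -0.00037580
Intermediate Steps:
-n(2661) = -1/2661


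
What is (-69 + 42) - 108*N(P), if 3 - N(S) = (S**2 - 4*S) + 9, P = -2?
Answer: 1917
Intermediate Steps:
N(S) = -6 - S**2 + 4*S (N(S) = 3 - ((S**2 - 4*S) + 9) = 3 - (9 + S**2 - 4*S) = 3 + (-9 - S**2 + 4*S) = -6 - S**2 + 4*S)
(-69 + 42) - 108*N(P) = (-69 + 42) - 108*(-6 - 1*(-2)**2 + 4*(-2)) = -27 - 108*(-6 - 1*4 - 8) = -27 - 108*(-6 - 4 - 8) = -27 - 108*(-18) = -27 + 1944 = 1917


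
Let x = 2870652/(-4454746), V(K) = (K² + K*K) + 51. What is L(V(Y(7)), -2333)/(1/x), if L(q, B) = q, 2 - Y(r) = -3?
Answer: -144967926/2227373 ≈ -65.085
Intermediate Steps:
Y(r) = 5 (Y(r) = 2 - 1*(-3) = 2 + 3 = 5)
V(K) = 51 + 2*K² (V(K) = (K² + K²) + 51 = 2*K² + 51 = 51 + 2*K²)
x = -1435326/2227373 (x = 2870652*(-1/4454746) = -1435326/2227373 ≈ -0.64440)
L(V(Y(7)), -2333)/(1/x) = (51 + 2*5²)/(1/(-1435326/2227373)) = (51 + 2*25)/(-2227373/1435326) = (51 + 50)*(-1435326/2227373) = 101*(-1435326/2227373) = -144967926/2227373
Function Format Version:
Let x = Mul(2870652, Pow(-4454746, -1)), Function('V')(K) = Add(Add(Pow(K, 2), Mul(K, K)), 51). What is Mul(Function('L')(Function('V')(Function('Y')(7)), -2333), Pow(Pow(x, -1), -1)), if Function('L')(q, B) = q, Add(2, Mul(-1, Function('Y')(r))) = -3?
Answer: Rational(-144967926, 2227373) ≈ -65.085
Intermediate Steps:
Function('Y')(r) = 5 (Function('Y')(r) = Add(2, Mul(-1, -3)) = Add(2, 3) = 5)
Function('V')(K) = Add(51, Mul(2, Pow(K, 2))) (Function('V')(K) = Add(Add(Pow(K, 2), Pow(K, 2)), 51) = Add(Mul(2, Pow(K, 2)), 51) = Add(51, Mul(2, Pow(K, 2))))
x = Rational(-1435326, 2227373) (x = Mul(2870652, Rational(-1, 4454746)) = Rational(-1435326, 2227373) ≈ -0.64440)
Mul(Function('L')(Function('V')(Function('Y')(7)), -2333), Pow(Pow(x, -1), -1)) = Mul(Add(51, Mul(2, Pow(5, 2))), Pow(Pow(Rational(-1435326, 2227373), -1), -1)) = Mul(Add(51, Mul(2, 25)), Pow(Rational(-2227373, 1435326), -1)) = Mul(Add(51, 50), Rational(-1435326, 2227373)) = Mul(101, Rational(-1435326, 2227373)) = Rational(-144967926, 2227373)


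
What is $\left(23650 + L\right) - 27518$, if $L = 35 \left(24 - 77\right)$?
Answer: $-5723$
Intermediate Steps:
$L = -1855$ ($L = 35 \left(-53\right) = -1855$)
$\left(23650 + L\right) - 27518 = \left(23650 - 1855\right) - 27518 = 21795 - 27518 = -5723$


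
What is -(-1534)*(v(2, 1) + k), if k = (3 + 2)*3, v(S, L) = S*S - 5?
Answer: 21476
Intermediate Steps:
v(S, L) = -5 + S² (v(S, L) = S² - 5 = -5 + S²)
k = 15 (k = 5*3 = 15)
-(-1534)*(v(2, 1) + k) = -(-1534)*((-5 + 2²) + 15) = -(-1534)*((-5 + 4) + 15) = -(-1534)*(-1 + 15) = -(-1534)*14 = -118*(-182) = 21476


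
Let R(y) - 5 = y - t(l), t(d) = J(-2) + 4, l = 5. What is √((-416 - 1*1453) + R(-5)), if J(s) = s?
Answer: I*√1871 ≈ 43.255*I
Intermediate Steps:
t(d) = 2 (t(d) = -2 + 4 = 2)
R(y) = 3 + y (R(y) = 5 + (y - 1*2) = 5 + (y - 2) = 5 + (-2 + y) = 3 + y)
√((-416 - 1*1453) + R(-5)) = √((-416 - 1*1453) + (3 - 5)) = √((-416 - 1453) - 2) = √(-1869 - 2) = √(-1871) = I*√1871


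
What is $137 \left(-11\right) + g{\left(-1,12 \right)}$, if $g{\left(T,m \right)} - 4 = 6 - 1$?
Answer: $-1498$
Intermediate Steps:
$g{\left(T,m \right)} = 9$ ($g{\left(T,m \right)} = 4 + \left(6 - 1\right) = 4 + 5 = 9$)
$137 \left(-11\right) + g{\left(-1,12 \right)} = 137 \left(-11\right) + 9 = -1507 + 9 = -1498$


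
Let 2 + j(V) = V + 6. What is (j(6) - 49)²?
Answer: 1521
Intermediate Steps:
j(V) = 4 + V (j(V) = -2 + (V + 6) = -2 + (6 + V) = 4 + V)
(j(6) - 49)² = ((4 + 6) - 49)² = (10 - 49)² = (-39)² = 1521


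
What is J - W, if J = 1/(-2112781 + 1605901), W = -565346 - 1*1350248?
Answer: 970976286719/506880 ≈ 1.9156e+6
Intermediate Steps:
W = -1915594 (W = -565346 - 1350248 = -1915594)
J = -1/506880 (J = 1/(-506880) = -1/506880 ≈ -1.9729e-6)
J - W = -1/506880 - 1*(-1915594) = -1/506880 + 1915594 = 970976286719/506880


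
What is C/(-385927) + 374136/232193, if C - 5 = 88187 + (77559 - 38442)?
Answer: 114828925435/89609547911 ≈ 1.2814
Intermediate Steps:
C = 127309 (C = 5 + (88187 + (77559 - 38442)) = 5 + (88187 + 39117) = 5 + 127304 = 127309)
C/(-385927) + 374136/232193 = 127309/(-385927) + 374136/232193 = 127309*(-1/385927) + 374136*(1/232193) = -127309/385927 + 374136/232193 = 114828925435/89609547911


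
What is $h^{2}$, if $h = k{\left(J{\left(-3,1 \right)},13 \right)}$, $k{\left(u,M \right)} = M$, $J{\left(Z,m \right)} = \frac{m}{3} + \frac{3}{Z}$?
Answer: $169$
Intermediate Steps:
$J{\left(Z,m \right)} = \frac{3}{Z} + \frac{m}{3}$ ($J{\left(Z,m \right)} = m \frac{1}{3} + \frac{3}{Z} = \frac{m}{3} + \frac{3}{Z} = \frac{3}{Z} + \frac{m}{3}$)
$h = 13$
$h^{2} = 13^{2} = 169$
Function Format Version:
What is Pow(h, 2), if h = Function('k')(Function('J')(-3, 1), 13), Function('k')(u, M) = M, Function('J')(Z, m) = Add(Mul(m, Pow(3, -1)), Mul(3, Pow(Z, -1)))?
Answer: 169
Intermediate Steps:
Function('J')(Z, m) = Add(Mul(3, Pow(Z, -1)), Mul(Rational(1, 3), m)) (Function('J')(Z, m) = Add(Mul(m, Rational(1, 3)), Mul(3, Pow(Z, -1))) = Add(Mul(Rational(1, 3), m), Mul(3, Pow(Z, -1))) = Add(Mul(3, Pow(Z, -1)), Mul(Rational(1, 3), m)))
h = 13
Pow(h, 2) = Pow(13, 2) = 169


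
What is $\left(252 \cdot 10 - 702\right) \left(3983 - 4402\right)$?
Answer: $-761742$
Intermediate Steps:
$\left(252 \cdot 10 - 702\right) \left(3983 - 4402\right) = \left(2520 - 702\right) \left(-419\right) = 1818 \left(-419\right) = -761742$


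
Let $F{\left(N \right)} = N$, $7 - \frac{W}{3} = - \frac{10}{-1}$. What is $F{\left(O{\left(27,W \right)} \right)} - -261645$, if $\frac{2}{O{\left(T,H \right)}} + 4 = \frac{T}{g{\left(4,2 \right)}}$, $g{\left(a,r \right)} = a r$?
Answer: $\frac{1308209}{5} \approx 2.6164 \cdot 10^{5}$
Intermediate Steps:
$W = -9$ ($W = 21 - 3 \left(- \frac{10}{-1}\right) = 21 - 3 \left(\left(-10\right) \left(-1\right)\right) = 21 - 30 = -9$)
$O{\left(T,H \right)} = \frac{2}{-4 + \frac{T}{8}}$ ($O{\left(T,H \right)} = \frac{2}{-4 + \frac{T}{4 \cdot 2}} = \frac{2}{-4 + \frac{T}{8}}$)
$F{\left(O{\left(27,W \right)} \right)} - -261645 = \frac{16}{-32 + 27} - -261645 = \frac{16}{-5} + 261645 = 16 \left(- \frac{1}{5}\right) + 261645 = - \frac{16}{5} + 261645 = \frac{1308209}{5}$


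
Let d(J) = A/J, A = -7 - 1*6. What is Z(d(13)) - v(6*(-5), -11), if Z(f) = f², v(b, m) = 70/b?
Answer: 10/3 ≈ 3.3333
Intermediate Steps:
A = -13 (A = -7 - 6 = -13)
d(J) = -13/J
Z(d(13)) - v(6*(-5), -11) = (-13/13)² - 70/(6*(-5)) = (-13*1/13)² - 70/(-30) = (-1)² - 70*(-1)/30 = 1 - 1*(-7/3) = 1 + 7/3 = 10/3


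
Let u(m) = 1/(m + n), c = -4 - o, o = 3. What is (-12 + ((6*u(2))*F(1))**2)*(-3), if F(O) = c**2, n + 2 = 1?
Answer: -259272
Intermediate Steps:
n = -1 (n = -2 + 1 = -1)
c = -7 (c = -4 - 1*3 = -4 - 3 = -7)
F(O) = 49 (F(O) = (-7)**2 = 49)
u(m) = 1/(-1 + m) (u(m) = 1/(m - 1) = 1/(-1 + m))
(-12 + ((6*u(2))*F(1))**2)*(-3) = (-12 + ((6/(-1 + 2))*49)**2)*(-3) = (-12 + ((6/1)*49)**2)*(-3) = (-12 + ((6*1)*49)**2)*(-3) = (-12 + (6*49)**2)*(-3) = (-12 + 294**2)*(-3) = (-12 + 86436)*(-3) = 86424*(-3) = -259272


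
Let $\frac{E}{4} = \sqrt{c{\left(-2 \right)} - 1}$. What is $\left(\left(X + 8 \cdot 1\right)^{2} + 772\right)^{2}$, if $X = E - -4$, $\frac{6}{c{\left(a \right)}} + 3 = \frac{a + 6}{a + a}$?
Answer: $744336 + 84096 i \sqrt{10} \approx 7.4434 \cdot 10^{5} + 2.6594 \cdot 10^{5} i$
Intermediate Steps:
$c{\left(a \right)} = \frac{6}{-3 + \frac{6 + a}{2 a}}$ ($c{\left(a \right)} = \frac{6}{-3 + \frac{a + 6}{a + a}} = \frac{6}{-3 + \frac{6 + a}{2 a}}$)
$E = 2 i \sqrt{10}$ ($E = 4 \sqrt{\left(-12\right) \left(-2\right) \frac{1}{-6 + 5 \left(-2\right)} - 1} = 4 \sqrt{\left(-12\right) \left(-2\right) \frac{1}{-6 - 10} - 1} = 4 \sqrt{\left(-12\right) \left(-2\right) \frac{1}{-16} - 1} = 4 \sqrt{\left(-12\right) \left(-2\right) \left(- \frac{1}{16}\right) - 1} = 4 \sqrt{- \frac{3}{2} - 1} = 4 \sqrt{- \frac{5}{2}} = 4 \frac{i \sqrt{10}}{2} = 2 i \sqrt{10} \approx 6.3246 i$)
$X = 4 + 2 i \sqrt{10}$ ($X = 2 i \sqrt{10} - -4 = 2 i \sqrt{10} + 4 = 4 + 2 i \sqrt{10} \approx 4.0 + 6.3246 i$)
$\left(\left(X + 8 \cdot 1\right)^{2} + 772\right)^{2} = \left(\left(\left(4 + 2 i \sqrt{10}\right) + 8 \cdot 1\right)^{2} + 772\right)^{2} = \left(\left(\left(4 + 2 i \sqrt{10}\right) + 8\right)^{2} + 772\right)^{2} = \left(\left(12 + 2 i \sqrt{10}\right)^{2} + 772\right)^{2} = \left(772 + \left(12 + 2 i \sqrt{10}\right)^{2}\right)^{2}$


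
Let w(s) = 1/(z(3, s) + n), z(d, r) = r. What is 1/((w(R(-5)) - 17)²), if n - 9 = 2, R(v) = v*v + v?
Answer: 961/276676 ≈ 0.0034734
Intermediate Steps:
R(v) = v + v² (R(v) = v² + v = v + v²)
n = 11 (n = 9 + 2 = 11)
w(s) = 1/(11 + s) (w(s) = 1/(s + 11) = 1/(11 + s))
1/((w(R(-5)) - 17)²) = 1/((1/(11 - 5*(1 - 5)) - 17)²) = 1/((1/(11 - 5*(-4)) - 17)²) = 1/((1/(11 + 20) - 17)²) = 1/((1/31 - 17)²) = 1/((-526/31)²) = 1/(276676/961) = 961/276676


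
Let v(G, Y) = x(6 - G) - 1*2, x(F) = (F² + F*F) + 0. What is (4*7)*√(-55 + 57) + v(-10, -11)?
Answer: 510 + 28*√2 ≈ 549.60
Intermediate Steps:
x(F) = 2*F² (x(F) = (F² + F²) + 0 = 2*F² + 0 = 2*F²)
v(G, Y) = -2 + 2*(6 - G)² (v(G, Y) = 2*(6 - G)² - 1*2 = 2*(6 - G)² - 2 = -2 + 2*(6 - G)²)
(4*7)*√(-55 + 57) + v(-10, -11) = (4*7)*√(-55 + 57) + (-2 + 2*(-6 - 10)²) = 28*√2 + (-2 + 2*(-16)²) = 28*√2 + (-2 + 2*256) = 28*√2 + (-2 + 512) = 28*√2 + 510 = 510 + 28*√2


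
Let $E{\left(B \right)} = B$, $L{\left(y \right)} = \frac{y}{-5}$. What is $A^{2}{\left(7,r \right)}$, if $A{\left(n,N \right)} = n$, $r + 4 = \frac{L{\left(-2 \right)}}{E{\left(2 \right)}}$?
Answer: $49$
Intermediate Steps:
$L{\left(y \right)} = - \frac{y}{5}$ ($L{\left(y \right)} = y \left(- \frac{1}{5}\right) = - \frac{y}{5}$)
$r = - \frac{19}{5}$ ($r = -4 + \frac{\left(- \frac{1}{5}\right) \left(-2\right)}{2} = -4 + \frac{2}{5} \cdot \frac{1}{2} = -4 + \frac{1}{5} = - \frac{19}{5} \approx -3.8$)
$A^{2}{\left(7,r \right)} = 7^{2} = 49$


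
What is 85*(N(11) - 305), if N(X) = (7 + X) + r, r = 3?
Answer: -24140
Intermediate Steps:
N(X) = 10 + X (N(X) = (7 + X) + 3 = 10 + X)
85*(N(11) - 305) = 85*((10 + 11) - 305) = 85*(21 - 305) = 85*(-284) = -24140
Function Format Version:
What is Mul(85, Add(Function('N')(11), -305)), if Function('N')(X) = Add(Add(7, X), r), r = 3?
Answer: -24140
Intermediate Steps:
Function('N')(X) = Add(10, X) (Function('N')(X) = Add(Add(7, X), 3) = Add(10, X))
Mul(85, Add(Function('N')(11), -305)) = Mul(85, Add(Add(10, 11), -305)) = Mul(85, Add(21, -305)) = Mul(85, -284) = -24140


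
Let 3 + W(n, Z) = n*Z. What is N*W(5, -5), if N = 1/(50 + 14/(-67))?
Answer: -469/834 ≈ -0.56235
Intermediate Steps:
W(n, Z) = -3 + Z*n (W(n, Z) = -3 + n*Z = -3 + Z*n)
N = 67/3336 (N = 1/(50 + 14*(-1/67)) = 1/(50 - 14/67) = 1/(3336/67) = 67/3336 ≈ 0.020084)
N*W(5, -5) = 67*(-3 - 5*5)/3336 = 67*(-3 - 25)/3336 = (67/3336)*(-28) = -469/834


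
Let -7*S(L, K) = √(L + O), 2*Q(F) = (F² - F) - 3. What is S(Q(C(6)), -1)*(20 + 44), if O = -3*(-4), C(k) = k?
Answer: -32*√102/7 ≈ -46.169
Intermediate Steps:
O = 12
Q(F) = -3/2 + F²/2 - F/2 (Q(F) = ((F² - F) - 3)/2 = (-3 + F² - F)/2 = -3/2 + F²/2 - F/2)
S(L, K) = -√(12 + L)/7 (S(L, K) = -√(L + 12)/7 = -√(12 + L)/7)
S(Q(C(6)), -1)*(20 + 44) = (-√(12 + (-3/2 + (½)*6² - ½*6))/7)*(20 + 44) = -√(12 + (-3/2 + (½)*36 - 3))/7*64 = -√(12 + (-3/2 + 18 - 3))/7*64 = -√(12 + 27/2)/7*64 = -√102/14*64 = -32*√102/7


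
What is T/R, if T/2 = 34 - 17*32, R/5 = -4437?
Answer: 4/87 ≈ 0.045977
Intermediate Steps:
R = -22185 (R = 5*(-4437) = -22185)
T = -1020 (T = 2*(34 - 17*32) = 2*(34 - 544) = 2*(-510) = -1020)
T/R = -1020/(-22185) = -1020*(-1/22185) = 4/87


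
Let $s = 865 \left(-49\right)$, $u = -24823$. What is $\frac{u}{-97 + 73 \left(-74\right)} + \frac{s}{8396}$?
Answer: $- \frac{24661207}{46169604} \approx -0.53414$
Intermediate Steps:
$s = -42385$
$\frac{u}{-97 + 73 \left(-74\right)} + \frac{s}{8396} = - \frac{24823}{-97 + 73 \left(-74\right)} - \frac{42385}{8396} = - \frac{24823}{-97 - 5402} - \frac{42385}{8396} = - \frac{24823}{-5499} - \frac{42385}{8396} = \left(-24823\right) \left(- \frac{1}{5499}\right) - \frac{42385}{8396} = \frac{24823}{5499} - \frac{42385}{8396} = - \frac{24661207}{46169604}$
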